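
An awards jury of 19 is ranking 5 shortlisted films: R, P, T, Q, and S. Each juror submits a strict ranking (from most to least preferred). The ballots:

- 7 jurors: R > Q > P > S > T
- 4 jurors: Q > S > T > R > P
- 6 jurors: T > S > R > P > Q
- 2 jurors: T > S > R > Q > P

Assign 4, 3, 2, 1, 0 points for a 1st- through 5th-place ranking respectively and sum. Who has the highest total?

R

R: 7·4 + 4·1 + 6·2 + 2·2 = 48
P: 7·2 + 4·0 + 6·1 + 2·0 = 20
T: 7·0 + 4·2 + 6·4 + 2·4 = 40
Q: 7·3 + 4·4 + 6·0 + 2·1 = 39
S: 7·1 + 4·3 + 6·3 + 2·3 = 43
R has the highest Borda score (48).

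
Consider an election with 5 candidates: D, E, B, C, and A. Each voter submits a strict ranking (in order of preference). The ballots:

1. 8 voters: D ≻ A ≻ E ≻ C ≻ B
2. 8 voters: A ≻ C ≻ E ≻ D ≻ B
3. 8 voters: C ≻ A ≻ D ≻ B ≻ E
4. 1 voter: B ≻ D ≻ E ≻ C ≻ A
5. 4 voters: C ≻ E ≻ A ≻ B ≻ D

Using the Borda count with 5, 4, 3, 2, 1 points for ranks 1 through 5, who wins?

D: 8·5 + 8·2 + 8·3 + 1·4 + 4·1 = 88
E: 8·3 + 8·3 + 8·1 + 1·3 + 4·4 = 75
B: 8·1 + 8·1 + 8·2 + 1·5 + 4·2 = 45
C: 8·2 + 8·4 + 8·5 + 1·2 + 4·5 = 110
A: 8·4 + 8·5 + 8·4 + 1·1 + 4·3 = 117
A has the highest Borda score (117).

A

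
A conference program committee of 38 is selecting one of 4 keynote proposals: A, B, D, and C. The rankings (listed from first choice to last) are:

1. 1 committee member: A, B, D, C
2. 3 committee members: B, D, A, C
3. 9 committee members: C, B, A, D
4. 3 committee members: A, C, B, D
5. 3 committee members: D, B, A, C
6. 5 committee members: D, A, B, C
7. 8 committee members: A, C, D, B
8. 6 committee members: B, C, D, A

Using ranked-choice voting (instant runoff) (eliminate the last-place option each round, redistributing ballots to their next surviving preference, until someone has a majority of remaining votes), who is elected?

B

Round 1: A 12, B 9, D 8, C 9. Eliminate D.
Round 2: A 17, B 12, C 9. Eliminate C.
Round 3: A 17, B 21. B has a majority.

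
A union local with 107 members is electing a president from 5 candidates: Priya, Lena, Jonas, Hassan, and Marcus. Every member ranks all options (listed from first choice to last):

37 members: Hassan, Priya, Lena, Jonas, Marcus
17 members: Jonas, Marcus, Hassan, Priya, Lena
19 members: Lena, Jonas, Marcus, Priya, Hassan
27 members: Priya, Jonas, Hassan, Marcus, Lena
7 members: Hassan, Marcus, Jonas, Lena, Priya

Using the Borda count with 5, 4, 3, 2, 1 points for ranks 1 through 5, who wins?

Hassan

Priya: 37·4 + 17·2 + 19·2 + 27·5 + 7·1 = 362
Lena: 37·3 + 17·1 + 19·5 + 27·1 + 7·2 = 264
Jonas: 37·2 + 17·5 + 19·4 + 27·4 + 7·3 = 364
Hassan: 37·5 + 17·3 + 19·1 + 27·3 + 7·5 = 371
Marcus: 37·1 + 17·4 + 19·3 + 27·2 + 7·4 = 244
Hassan has the highest Borda score (371).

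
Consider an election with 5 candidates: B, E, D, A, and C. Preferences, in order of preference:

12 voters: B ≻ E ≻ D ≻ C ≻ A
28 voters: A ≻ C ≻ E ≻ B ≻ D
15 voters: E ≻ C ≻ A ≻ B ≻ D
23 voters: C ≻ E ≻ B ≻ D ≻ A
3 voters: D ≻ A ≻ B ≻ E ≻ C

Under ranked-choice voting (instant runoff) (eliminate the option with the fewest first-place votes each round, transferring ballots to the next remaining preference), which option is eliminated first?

Round 1: B 12, E 15, D 3, A 28, C 23. Eliminate D.

D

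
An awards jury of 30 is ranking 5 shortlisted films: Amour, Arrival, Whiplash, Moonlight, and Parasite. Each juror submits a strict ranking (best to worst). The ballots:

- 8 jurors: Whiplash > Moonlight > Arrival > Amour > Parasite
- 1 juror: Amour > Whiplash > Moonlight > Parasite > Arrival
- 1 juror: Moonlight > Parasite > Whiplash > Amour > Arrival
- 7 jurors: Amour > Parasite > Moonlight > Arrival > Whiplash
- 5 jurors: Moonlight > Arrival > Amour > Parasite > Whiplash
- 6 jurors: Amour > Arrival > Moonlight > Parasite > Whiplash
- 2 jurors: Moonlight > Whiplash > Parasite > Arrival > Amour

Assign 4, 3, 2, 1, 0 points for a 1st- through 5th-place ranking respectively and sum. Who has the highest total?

Amour: 8·1 + 1·4 + 1·1 + 7·4 + 5·2 + 6·4 + 2·0 = 75
Arrival: 8·2 + 1·0 + 1·0 + 7·1 + 5·3 + 6·3 + 2·1 = 58
Whiplash: 8·4 + 1·3 + 1·2 + 7·0 + 5·0 + 6·0 + 2·3 = 43
Moonlight: 8·3 + 1·2 + 1·4 + 7·2 + 5·4 + 6·2 + 2·4 = 84
Parasite: 8·0 + 1·1 + 1·3 + 7·3 + 5·1 + 6·1 + 2·2 = 40
Moonlight has the highest Borda score (84).

Moonlight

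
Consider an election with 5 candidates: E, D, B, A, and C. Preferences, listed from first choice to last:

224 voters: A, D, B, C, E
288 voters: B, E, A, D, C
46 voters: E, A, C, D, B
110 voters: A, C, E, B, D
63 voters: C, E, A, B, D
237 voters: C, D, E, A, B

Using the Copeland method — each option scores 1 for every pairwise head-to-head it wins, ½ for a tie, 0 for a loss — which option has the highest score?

E: beats D and A; loses to B and C → score 2.
D: beats B and C; loses to E and A → score 2.
B: beats E and C; loses to D and A → score 2.
A: beats D, B, and C; loses to E → score 3.
C: beats E; loses to D, B, and A → score 1.
A has the best pairwise record.

A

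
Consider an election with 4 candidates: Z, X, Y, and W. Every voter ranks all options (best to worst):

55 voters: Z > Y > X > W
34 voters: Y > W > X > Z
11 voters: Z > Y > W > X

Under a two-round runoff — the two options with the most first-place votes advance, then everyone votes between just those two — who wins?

Round 1 first-place votes: Z 66, X 0, Y 34, W 0.
Z and Y advance.
Runoff: Z is preferred to Y by 66 voters; Y by 34.
Z wins the runoff.

Z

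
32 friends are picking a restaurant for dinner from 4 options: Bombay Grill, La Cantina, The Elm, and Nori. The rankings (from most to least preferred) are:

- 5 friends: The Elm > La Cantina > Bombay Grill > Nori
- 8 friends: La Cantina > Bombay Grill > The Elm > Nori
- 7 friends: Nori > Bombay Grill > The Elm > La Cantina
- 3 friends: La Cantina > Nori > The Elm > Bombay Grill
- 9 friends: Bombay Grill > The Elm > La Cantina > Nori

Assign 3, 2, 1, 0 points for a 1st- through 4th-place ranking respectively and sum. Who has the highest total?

Bombay Grill: 5·1 + 8·2 + 7·2 + 3·0 + 9·3 = 62
La Cantina: 5·2 + 8·3 + 7·0 + 3·3 + 9·1 = 52
The Elm: 5·3 + 8·1 + 7·1 + 3·1 + 9·2 = 51
Nori: 5·0 + 8·0 + 7·3 + 3·2 + 9·0 = 27
Bombay Grill has the highest Borda score (62).

Bombay Grill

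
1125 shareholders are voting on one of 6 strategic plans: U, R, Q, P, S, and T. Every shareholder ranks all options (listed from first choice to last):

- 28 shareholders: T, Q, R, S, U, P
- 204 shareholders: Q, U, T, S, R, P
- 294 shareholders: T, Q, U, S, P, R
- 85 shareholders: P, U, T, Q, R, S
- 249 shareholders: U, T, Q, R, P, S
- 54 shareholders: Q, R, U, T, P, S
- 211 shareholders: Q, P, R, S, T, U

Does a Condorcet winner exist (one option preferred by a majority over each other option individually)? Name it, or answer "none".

none

Checking pairwise contests:
Q beats U 791–334.
U beats R 832–293.
T beats Q 656–469.
U beats P 829–296.
U beats S 886–239.
U beats T 592–533.
Every option loses at least one head-to-head, so there is no Condorcet winner.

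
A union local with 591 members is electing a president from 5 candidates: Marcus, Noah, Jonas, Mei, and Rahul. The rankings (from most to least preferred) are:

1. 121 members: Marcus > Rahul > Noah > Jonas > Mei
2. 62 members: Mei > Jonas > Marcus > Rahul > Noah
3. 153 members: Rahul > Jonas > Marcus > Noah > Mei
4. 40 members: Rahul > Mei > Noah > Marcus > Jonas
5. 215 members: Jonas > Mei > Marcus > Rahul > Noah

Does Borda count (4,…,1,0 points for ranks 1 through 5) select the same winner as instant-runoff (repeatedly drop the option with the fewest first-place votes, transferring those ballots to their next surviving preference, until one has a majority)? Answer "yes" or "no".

no

Borda — scores: Marcus 1384, Noah 475, Jonas 1626, Mei 1013, Rahul 1412. Winner: Jonas.
Instant-runoff — R1 Marcus 121, Noah 0, Jonas 215, Mei 62, Rahul 193 (Noah out); R2 Marcus 121, Jonas 215, Mei 62, Rahul 193 (Mei out); R3 Marcus 121, Jonas 277, Rahul 193 (Marcus out); R4 Jonas 277, Rahul 314 (Rahul winner). Winner: Rahul.
The two methods disagree.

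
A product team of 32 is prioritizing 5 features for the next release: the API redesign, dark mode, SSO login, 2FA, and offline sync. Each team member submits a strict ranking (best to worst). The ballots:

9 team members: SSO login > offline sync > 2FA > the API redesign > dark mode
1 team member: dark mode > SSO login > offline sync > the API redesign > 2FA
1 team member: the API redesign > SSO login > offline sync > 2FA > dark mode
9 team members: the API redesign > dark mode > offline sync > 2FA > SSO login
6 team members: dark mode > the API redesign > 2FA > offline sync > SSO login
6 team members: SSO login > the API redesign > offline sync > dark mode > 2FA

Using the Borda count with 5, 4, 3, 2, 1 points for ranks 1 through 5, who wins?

the API redesign: 9·2 + 1·2 + 1·5 + 9·5 + 6·4 + 6·4 = 118
dark mode: 9·1 + 1·5 + 1·1 + 9·4 + 6·5 + 6·2 = 93
SSO login: 9·5 + 1·4 + 1·4 + 9·1 + 6·1 + 6·5 = 98
2FA: 9·3 + 1·1 + 1·2 + 9·2 + 6·3 + 6·1 = 72
offline sync: 9·4 + 1·3 + 1·3 + 9·3 + 6·2 + 6·3 = 99
the API redesign has the highest Borda score (118).

the API redesign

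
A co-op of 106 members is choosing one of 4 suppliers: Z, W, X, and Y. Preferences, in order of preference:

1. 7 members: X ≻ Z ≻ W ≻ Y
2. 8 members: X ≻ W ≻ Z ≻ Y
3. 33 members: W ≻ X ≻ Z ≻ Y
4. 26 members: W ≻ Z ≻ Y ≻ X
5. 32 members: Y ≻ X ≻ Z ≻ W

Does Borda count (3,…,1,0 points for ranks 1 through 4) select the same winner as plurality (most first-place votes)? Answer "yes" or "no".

yes

Borda — scores: Z 139, W 200, X 175, Y 122. Winner: W.
Plurality — first-place votes: Z 0, W 59, X 15, Y 32. Winner: W.
The two methods agree.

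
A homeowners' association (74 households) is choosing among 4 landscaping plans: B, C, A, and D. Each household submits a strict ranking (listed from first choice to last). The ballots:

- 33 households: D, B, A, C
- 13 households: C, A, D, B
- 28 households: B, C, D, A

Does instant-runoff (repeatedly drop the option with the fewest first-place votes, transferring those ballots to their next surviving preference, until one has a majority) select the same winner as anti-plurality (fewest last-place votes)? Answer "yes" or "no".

Instant-runoff — R1 B 28, C 13, A 0, D 33 (A out); R2 B 28, C 13, D 33 (C out); R3 B 28, D 46 (D winner). Winner: D.
Anti-plurality — last-place votes: B 13, C 33, A 28, D 0. Winner: D.
The two methods agree.

yes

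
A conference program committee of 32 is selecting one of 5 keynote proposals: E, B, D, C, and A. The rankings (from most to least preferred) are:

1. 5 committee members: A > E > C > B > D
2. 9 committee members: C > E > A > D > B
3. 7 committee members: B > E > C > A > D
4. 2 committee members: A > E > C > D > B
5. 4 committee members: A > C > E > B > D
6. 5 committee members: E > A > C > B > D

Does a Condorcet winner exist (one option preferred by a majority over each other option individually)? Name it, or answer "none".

E

E vs B: 25–7 for E.
E vs D: 32–0 for E.
E vs C: 19–13 for E.
E vs A: 21–11 for E.
E beats every other option head-to-head.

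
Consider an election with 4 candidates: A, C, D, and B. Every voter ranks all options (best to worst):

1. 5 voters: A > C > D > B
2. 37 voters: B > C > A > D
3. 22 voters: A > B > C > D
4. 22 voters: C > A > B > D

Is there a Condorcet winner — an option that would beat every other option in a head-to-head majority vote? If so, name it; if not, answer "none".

none

Checking pairwise contests:
C beats A 59–27.
B beats C 59–27.
A beats D 86–0.
A beats B 49–37.
Every option loses at least one head-to-head, so there is no Condorcet winner.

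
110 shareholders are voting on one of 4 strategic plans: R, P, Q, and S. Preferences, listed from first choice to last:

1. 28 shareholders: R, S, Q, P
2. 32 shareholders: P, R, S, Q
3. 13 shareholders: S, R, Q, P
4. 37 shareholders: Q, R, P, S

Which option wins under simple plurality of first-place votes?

First-place votes: R 28, P 32, Q 37, S 13.
Q has the most first-place votes.

Q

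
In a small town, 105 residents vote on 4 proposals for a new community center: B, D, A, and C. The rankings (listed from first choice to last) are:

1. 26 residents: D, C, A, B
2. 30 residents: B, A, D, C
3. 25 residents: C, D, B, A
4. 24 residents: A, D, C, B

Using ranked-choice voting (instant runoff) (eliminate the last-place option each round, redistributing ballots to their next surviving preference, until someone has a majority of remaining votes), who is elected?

Round 1: B 30, D 26, A 24, C 25. Eliminate A.
Round 2: B 30, D 50, C 25. Eliminate C.
Round 3: B 30, D 75. D has a majority.

D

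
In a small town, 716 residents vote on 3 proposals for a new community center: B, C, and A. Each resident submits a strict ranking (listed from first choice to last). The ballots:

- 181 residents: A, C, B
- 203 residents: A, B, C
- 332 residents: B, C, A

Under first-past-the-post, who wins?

A

First-place votes: B 332, C 0, A 384.
A has the most first-place votes.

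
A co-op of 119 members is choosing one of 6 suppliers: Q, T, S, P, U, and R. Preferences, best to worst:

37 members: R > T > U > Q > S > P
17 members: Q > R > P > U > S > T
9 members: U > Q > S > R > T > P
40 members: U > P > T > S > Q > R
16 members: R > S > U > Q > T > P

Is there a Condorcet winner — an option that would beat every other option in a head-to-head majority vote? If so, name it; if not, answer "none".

none

Checking pairwise contests:
T beats Q 77–42.
U beats T 82–37.
Q beats S 63–56.
Q beats P 79–40.
R beats U 70–49.
Q beats R 66–53.
Every option loses at least one head-to-head, so there is no Condorcet winner.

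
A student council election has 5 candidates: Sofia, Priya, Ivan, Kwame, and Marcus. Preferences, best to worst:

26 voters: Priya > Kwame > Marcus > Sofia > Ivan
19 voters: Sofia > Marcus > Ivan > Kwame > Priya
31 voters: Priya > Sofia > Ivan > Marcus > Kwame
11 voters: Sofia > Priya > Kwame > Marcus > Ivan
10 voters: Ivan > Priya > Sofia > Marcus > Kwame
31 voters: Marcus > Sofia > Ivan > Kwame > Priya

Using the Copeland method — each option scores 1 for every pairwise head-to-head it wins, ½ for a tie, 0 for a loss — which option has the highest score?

Sofia: beats Ivan, Kwame, and Marcus; loses to Priya → score 3.
Priya: beats Sofia, Ivan, Kwame, and Marcus → score 4.
Ivan: beats Kwame; loses to Sofia, Priya, and Marcus → score 1.
Kwame: loses to Sofia, Priya, Ivan, and Marcus → score 0.
Marcus: beats Ivan and Kwame; loses to Sofia and Priya → score 2.
Priya has the best pairwise record.

Priya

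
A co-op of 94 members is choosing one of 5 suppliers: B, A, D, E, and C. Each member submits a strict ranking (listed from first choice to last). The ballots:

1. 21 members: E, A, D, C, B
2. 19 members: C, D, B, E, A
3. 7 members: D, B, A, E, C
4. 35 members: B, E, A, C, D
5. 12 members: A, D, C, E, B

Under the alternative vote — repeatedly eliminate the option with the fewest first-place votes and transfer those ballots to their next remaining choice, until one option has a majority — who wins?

C

Round 1: B 35, A 12, D 7, E 21, C 19. Eliminate D.
Round 2: B 42, A 12, E 21, C 19. Eliminate A.
Round 3: B 42, E 21, C 31. Eliminate E.
Round 4: B 42, C 52. C has a majority.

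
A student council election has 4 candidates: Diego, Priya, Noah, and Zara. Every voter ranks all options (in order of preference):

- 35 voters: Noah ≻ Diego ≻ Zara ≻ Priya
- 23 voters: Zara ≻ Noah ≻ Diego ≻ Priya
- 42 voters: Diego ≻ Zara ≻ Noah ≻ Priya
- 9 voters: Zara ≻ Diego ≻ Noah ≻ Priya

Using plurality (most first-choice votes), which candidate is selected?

First-place votes: Diego 42, Priya 0, Noah 35, Zara 32.
Diego has the most first-place votes.

Diego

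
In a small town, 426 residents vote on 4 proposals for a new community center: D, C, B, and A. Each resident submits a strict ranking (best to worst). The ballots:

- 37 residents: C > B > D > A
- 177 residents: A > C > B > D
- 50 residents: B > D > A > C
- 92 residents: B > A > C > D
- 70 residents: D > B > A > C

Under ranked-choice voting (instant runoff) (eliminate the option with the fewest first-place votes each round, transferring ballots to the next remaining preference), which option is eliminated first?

C

Round 1: D 70, C 37, B 142, A 177. Eliminate C.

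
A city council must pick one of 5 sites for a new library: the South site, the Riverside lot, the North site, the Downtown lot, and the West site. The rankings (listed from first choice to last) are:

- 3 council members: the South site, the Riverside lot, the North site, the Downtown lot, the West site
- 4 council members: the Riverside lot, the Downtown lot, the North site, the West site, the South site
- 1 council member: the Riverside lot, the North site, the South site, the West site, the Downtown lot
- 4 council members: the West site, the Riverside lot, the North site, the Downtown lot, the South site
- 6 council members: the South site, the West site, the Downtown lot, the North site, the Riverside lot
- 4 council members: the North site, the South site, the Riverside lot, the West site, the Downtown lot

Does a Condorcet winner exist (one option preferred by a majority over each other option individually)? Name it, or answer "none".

none

Checking pairwise contests:
the North site beats the South site 13–9.
the South site beats the Riverside lot 13–9.
the Riverside lot beats the North site 12–10.
the South site beats the Downtown lot 14–8.
the South site beats the West site 14–8.
Every option loses at least one head-to-head, so there is no Condorcet winner.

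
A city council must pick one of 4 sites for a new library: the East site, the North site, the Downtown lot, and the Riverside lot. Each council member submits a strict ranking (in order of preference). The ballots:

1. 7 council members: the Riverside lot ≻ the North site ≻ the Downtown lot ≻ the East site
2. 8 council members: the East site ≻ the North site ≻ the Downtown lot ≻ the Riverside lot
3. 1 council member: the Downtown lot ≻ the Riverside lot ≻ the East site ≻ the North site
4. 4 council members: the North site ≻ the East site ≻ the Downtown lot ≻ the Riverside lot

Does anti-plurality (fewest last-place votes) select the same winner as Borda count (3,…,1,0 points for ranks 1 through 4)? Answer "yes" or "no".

no

Anti-plurality — last-place votes: the East site 7, the North site 1, the Downtown lot 0, the Riverside lot 12. Winner: the Downtown lot.
Borda — scores: the East site 33, the North site 42, the Downtown lot 22, the Riverside lot 23. Winner: the North site.
The two methods disagree.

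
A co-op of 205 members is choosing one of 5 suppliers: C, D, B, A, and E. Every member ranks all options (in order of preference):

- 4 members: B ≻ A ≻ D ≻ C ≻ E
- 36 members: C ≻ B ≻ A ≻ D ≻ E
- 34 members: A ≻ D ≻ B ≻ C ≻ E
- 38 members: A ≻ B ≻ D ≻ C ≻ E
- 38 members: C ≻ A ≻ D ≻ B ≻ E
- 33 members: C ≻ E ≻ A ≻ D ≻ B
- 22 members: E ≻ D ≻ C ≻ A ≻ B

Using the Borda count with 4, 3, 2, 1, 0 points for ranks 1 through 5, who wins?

A

C: 4·1 + 36·4 + 34·1 + 38·1 + 38·4 + 33·4 + 22·2 = 548
D: 4·2 + 36·1 + 34·3 + 38·2 + 38·2 + 33·1 + 22·3 = 397
B: 4·4 + 36·3 + 34·2 + 38·3 + 38·1 + 33·0 + 22·0 = 344
A: 4·3 + 36·2 + 34·4 + 38·4 + 38·3 + 33·2 + 22·1 = 574
E: 4·0 + 36·0 + 34·0 + 38·0 + 38·0 + 33·3 + 22·4 = 187
A has the highest Borda score (574).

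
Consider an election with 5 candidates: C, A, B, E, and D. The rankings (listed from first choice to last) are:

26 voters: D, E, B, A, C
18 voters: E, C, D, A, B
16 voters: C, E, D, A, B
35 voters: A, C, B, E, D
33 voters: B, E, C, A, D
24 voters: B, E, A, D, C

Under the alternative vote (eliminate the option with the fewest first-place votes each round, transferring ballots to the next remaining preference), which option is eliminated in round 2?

Round 1: C 16, A 35, B 57, E 18, D 26. Eliminate C.
Round 2: A 35, B 57, E 34, D 26. Eliminate D.

D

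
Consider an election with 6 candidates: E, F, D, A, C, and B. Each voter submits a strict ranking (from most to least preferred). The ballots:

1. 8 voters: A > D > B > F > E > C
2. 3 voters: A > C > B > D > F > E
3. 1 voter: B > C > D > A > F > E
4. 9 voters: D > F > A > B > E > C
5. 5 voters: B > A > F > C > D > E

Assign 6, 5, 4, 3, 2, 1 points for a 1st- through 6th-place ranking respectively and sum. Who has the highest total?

E: 8·2 + 3·1 + 1·1 + 9·2 + 5·1 = 43
F: 8·3 + 3·2 + 1·2 + 9·5 + 5·4 = 97
D: 8·5 + 3·3 + 1·4 + 9·6 + 5·2 = 117
A: 8·6 + 3·6 + 1·3 + 9·4 + 5·5 = 130
C: 8·1 + 3·5 + 1·5 + 9·1 + 5·3 = 52
B: 8·4 + 3·4 + 1·6 + 9·3 + 5·6 = 107
A has the highest Borda score (130).

A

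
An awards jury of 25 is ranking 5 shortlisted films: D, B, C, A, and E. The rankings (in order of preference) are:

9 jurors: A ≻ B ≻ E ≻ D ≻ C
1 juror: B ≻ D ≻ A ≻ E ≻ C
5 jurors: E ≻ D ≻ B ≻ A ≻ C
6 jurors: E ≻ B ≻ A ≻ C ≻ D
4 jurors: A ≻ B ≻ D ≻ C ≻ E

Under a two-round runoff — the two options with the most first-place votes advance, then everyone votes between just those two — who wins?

Round 1 first-place votes: D 0, B 1, C 0, A 13, E 11.
A and E advance.
Runoff: A is preferred to E by 14 voters; E by 11.
A wins the runoff.

A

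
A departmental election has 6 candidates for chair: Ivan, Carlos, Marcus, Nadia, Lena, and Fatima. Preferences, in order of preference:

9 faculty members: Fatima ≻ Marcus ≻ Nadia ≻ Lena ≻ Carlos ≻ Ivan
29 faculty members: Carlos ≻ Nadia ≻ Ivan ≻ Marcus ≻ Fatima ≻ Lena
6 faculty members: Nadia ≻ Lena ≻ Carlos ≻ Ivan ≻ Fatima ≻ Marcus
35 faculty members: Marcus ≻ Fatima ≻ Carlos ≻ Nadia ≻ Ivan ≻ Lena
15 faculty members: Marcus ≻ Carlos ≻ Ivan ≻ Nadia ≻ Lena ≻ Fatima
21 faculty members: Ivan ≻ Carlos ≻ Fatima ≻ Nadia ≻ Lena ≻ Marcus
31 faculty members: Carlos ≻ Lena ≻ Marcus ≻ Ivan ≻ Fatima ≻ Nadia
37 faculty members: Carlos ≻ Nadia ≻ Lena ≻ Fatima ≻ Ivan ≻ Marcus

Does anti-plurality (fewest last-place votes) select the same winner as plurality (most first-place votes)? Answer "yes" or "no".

Anti-plurality — last-place votes: Ivan 9, Carlos 0, Marcus 64, Nadia 31, Lena 64, Fatima 15. Winner: Carlos.
Plurality — first-place votes: Ivan 21, Carlos 97, Marcus 50, Nadia 6, Lena 0, Fatima 9. Winner: Carlos.
The two methods agree.

yes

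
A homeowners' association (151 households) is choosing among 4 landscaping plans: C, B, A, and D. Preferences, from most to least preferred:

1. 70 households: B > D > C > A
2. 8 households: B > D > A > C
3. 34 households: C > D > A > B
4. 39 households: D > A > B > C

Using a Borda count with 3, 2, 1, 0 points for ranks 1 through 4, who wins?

D

C: 70·1 + 8·0 + 34·3 + 39·0 = 172
B: 70·3 + 8·3 + 34·0 + 39·1 = 273
A: 70·0 + 8·1 + 34·1 + 39·2 = 120
D: 70·2 + 8·2 + 34·2 + 39·3 = 341
D has the highest Borda score (341).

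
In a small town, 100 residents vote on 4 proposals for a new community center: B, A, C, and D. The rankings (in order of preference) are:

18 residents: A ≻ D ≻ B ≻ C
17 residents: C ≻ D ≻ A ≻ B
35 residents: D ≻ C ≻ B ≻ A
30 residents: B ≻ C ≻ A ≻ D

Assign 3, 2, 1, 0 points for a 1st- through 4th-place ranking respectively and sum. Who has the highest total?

B: 18·1 + 17·0 + 35·1 + 30·3 = 143
A: 18·3 + 17·1 + 35·0 + 30·1 = 101
C: 18·0 + 17·3 + 35·2 + 30·2 = 181
D: 18·2 + 17·2 + 35·3 + 30·0 = 175
C has the highest Borda score (181).

C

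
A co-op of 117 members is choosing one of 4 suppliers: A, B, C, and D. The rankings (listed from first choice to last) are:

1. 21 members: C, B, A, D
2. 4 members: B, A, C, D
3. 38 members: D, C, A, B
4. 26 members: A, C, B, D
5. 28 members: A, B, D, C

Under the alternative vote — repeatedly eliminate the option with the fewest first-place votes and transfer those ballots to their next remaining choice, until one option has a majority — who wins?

Round 1: A 54, B 4, C 21, D 38. Eliminate B.
Round 2: A 58, C 21, D 38. Eliminate C.
Round 3: A 79, D 38. A has a majority.

A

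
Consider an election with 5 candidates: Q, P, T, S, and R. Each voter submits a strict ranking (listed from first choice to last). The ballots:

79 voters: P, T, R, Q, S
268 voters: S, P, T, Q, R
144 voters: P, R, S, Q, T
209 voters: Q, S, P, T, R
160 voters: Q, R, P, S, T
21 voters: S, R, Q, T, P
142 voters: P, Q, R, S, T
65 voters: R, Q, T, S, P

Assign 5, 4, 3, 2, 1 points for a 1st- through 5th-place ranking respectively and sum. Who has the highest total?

Q: 79·2 + 268·2 + 144·2 + 209·5 + 160·5 + 21·3 + 142·4 + 65·4 = 3718
P: 79·5 + 268·4 + 144·5 + 209·3 + 160·3 + 21·1 + 142·5 + 65·1 = 4090
T: 79·4 + 268·3 + 144·1 + 209·2 + 160·1 + 21·2 + 142·1 + 65·3 = 2221
S: 79·1 + 268·5 + 144·3 + 209·4 + 160·2 + 21·5 + 142·2 + 65·2 = 3526
R: 79·3 + 268·1 + 144·4 + 209·1 + 160·4 + 21·4 + 142·3 + 65·5 = 2765
P has the highest Borda score (4090).

P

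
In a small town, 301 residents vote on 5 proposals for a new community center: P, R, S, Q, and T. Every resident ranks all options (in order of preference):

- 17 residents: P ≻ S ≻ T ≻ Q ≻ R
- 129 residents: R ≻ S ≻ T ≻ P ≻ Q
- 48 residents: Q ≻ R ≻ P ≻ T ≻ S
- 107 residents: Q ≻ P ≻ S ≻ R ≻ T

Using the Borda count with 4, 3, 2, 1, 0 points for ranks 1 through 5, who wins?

R

P: 17·4 + 129·1 + 48·2 + 107·3 = 614
R: 17·0 + 129·4 + 48·3 + 107·1 = 767
S: 17·3 + 129·3 + 48·0 + 107·2 = 652
Q: 17·1 + 129·0 + 48·4 + 107·4 = 637
T: 17·2 + 129·2 + 48·1 + 107·0 = 340
R has the highest Borda score (767).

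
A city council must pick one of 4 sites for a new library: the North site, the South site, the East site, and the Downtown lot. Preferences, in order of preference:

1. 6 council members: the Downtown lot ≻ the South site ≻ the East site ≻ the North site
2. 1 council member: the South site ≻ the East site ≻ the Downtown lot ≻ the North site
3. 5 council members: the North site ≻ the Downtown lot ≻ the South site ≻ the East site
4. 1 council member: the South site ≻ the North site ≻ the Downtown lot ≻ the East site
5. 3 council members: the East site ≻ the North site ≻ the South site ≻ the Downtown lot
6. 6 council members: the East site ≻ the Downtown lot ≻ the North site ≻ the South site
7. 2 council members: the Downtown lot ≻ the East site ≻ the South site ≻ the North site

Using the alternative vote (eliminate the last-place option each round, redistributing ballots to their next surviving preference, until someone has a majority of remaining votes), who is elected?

Round 1: the North site 5, the South site 2, the East site 9, the Downtown lot 8. Eliminate the South site.
Round 2: the North site 6, the East site 10, the Downtown lot 8. Eliminate the North site.
Round 3: the East site 10, the Downtown lot 14. The Downtown lot has a majority.

the Downtown lot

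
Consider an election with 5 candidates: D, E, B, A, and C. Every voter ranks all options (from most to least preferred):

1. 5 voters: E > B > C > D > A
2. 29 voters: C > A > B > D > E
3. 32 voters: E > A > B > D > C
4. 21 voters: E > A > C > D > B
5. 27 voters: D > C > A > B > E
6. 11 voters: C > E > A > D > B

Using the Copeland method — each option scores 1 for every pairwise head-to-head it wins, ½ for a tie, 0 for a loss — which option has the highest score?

D: loses to E, B, A, and C → score 0.
E: beats D, B, and A; loses to C → score 3.
B: beats D; loses to E, A, and C → score 1.
A: beats D and B; loses to E and C → score 2.
C: beats D, E, B, and A → score 4.
C has the best pairwise record.

C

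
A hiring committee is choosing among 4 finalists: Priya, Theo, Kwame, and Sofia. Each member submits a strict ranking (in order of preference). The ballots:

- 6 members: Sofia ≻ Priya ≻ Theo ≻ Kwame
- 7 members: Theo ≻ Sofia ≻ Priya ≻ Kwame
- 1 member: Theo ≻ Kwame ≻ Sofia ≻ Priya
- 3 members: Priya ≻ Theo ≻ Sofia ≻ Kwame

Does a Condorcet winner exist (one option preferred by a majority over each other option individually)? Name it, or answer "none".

Checking pairwise contests:
Sofia beats Priya 14–3.
Priya beats Theo 9–8.
Priya beats Kwame 16–1.
Theo beats Sofia 11–6.
Every option loses at least one head-to-head, so there is no Condorcet winner.

none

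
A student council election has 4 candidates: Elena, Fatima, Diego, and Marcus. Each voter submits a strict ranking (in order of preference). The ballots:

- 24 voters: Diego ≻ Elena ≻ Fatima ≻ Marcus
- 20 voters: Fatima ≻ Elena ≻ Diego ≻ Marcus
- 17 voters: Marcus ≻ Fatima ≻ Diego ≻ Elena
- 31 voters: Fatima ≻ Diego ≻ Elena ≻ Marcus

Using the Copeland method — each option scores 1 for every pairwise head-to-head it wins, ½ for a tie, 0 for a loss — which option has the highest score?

Fatima

Elena: beats Marcus; loses to Fatima and Diego → score 1.
Fatima: beats Elena, Diego, and Marcus → score 3.
Diego: beats Elena and Marcus; loses to Fatima → score 2.
Marcus: loses to Elena, Fatima, and Diego → score 0.
Fatima has the best pairwise record.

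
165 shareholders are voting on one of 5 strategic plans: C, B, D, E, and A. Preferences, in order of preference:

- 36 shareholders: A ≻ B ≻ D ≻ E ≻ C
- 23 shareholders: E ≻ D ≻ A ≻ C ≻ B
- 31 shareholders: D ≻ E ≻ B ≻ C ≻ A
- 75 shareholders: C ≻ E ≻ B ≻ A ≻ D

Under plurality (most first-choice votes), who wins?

First-place votes: C 75, B 0, D 31, E 23, A 36.
C has the most first-place votes.

C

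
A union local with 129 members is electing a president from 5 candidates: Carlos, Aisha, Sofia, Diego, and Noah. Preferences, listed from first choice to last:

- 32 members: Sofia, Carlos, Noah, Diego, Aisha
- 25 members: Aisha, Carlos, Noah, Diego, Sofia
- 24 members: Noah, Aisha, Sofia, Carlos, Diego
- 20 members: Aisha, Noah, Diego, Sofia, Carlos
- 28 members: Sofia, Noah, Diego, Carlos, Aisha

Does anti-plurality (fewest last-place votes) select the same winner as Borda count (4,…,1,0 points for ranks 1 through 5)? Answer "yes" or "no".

Anti-plurality — last-place votes: Carlos 20, Aisha 60, Sofia 25, Diego 24, Noah 0. Winner: Noah.
Borda — scores: Carlos 223, Aisha 252, Sofia 308, Diego 153, Noah 354. Winner: Noah.
The two methods agree.

yes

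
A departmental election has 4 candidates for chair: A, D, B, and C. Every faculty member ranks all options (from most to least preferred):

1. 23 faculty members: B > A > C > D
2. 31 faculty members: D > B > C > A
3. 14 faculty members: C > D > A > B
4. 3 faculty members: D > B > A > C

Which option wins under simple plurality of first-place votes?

D

First-place votes: A 0, D 34, B 23, C 14.
D has the most first-place votes.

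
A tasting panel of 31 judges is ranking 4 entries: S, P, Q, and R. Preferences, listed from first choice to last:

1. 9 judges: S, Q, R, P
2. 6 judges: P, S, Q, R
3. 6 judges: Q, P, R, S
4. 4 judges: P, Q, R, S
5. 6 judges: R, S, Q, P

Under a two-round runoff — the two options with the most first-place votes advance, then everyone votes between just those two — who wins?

P

Round 1 first-place votes: S 9, P 10, Q 6, R 6.
P and S advance.
Runoff: P is preferred to S by 16 voters; S by 15.
P wins the runoff.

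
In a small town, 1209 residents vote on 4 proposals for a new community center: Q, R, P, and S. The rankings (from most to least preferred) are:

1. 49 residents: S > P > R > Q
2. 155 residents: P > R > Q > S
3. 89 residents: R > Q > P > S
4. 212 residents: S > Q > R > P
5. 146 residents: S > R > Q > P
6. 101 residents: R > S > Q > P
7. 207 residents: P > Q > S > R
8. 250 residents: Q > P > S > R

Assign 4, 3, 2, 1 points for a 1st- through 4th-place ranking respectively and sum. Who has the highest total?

Q

Q: 49·1 + 155·2 + 89·3 + 212·3 + 146·2 + 101·2 + 207·3 + 250·4 = 3377
R: 49·2 + 155·3 + 89·4 + 212·2 + 146·3 + 101·4 + 207·1 + 250·1 = 2642
P: 49·3 + 155·4 + 89·2 + 212·1 + 146·1 + 101·1 + 207·4 + 250·3 = 2982
S: 49·4 + 155·1 + 89·1 + 212·4 + 146·4 + 101·3 + 207·2 + 250·2 = 3089
Q has the highest Borda score (3377).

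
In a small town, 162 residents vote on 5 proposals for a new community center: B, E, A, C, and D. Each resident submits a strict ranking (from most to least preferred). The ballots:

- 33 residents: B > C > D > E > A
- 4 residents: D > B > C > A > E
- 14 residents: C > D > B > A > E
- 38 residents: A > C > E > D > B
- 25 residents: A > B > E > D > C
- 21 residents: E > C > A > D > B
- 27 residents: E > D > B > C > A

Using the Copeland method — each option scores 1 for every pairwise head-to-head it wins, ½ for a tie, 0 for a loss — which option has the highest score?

B: beats C; loses to E, A, and D → score 1.
E: beats B and D; ties A; loses to C → score 2.5.
A: beats B and D; ties E; loses to C → score 2.5.
C: beats E, A, and D; loses to B → score 3.
D: beats B; loses to E, A, and C → score 1.
C has the best pairwise record.

C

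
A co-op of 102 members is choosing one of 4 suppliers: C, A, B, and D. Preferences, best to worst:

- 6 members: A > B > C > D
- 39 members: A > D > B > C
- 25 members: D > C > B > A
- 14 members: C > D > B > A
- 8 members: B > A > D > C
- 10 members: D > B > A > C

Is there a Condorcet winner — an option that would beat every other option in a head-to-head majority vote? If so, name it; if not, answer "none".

Checking pairwise contests:
A beats C 63–39.
B beats A 57–45.
D beats B 88–14.
A beats D 53–49.
Every option loses at least one head-to-head, so there is no Condorcet winner.

none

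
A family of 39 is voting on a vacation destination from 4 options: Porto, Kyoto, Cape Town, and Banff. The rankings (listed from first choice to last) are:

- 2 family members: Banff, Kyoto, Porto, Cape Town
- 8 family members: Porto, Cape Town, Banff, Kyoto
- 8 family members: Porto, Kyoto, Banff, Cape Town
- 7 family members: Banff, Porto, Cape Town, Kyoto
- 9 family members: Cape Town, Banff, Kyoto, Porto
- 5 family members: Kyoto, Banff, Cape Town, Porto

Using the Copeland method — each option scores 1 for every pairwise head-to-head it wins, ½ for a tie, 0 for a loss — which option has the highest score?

Banff

Porto: beats Kyoto and Cape Town; loses to Banff → score 2.
Kyoto: loses to Porto, Cape Town, and Banff → score 0.
Cape Town: beats Kyoto; loses to Porto and Banff → score 1.
Banff: beats Porto, Kyoto, and Cape Town → score 3.
Banff has the best pairwise record.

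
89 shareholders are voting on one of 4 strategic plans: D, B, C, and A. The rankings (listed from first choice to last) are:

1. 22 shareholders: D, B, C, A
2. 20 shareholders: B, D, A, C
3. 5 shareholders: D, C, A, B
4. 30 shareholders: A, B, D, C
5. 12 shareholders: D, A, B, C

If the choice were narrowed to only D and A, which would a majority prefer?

Voters preferring D to A: 59; preferring A to D: 30.
D wins the head-to-head.

D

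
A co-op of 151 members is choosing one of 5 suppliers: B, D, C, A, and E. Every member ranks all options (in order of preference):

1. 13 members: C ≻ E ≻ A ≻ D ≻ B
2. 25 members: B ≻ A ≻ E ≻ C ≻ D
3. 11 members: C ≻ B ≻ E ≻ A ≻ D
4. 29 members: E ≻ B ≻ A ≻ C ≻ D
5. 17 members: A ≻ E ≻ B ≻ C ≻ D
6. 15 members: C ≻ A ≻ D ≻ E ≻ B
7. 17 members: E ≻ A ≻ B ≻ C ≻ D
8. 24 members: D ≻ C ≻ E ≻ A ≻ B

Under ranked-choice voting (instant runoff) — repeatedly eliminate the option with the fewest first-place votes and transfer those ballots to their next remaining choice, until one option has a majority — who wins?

E

Round 1: B 25, D 24, C 39, A 17, E 46. Eliminate A.
Round 2: B 25, D 24, C 39, E 63. Eliminate D.
Round 3: B 25, C 63, E 63. Eliminate B.
Round 4: C 63, E 88. E has a majority.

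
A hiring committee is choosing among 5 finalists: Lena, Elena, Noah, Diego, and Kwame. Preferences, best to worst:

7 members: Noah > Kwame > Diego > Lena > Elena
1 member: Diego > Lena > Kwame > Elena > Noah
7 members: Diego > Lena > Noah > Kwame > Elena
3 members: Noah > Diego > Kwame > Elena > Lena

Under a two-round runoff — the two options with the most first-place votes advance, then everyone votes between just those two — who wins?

Noah

Round 1 first-place votes: Lena 0, Elena 0, Noah 10, Diego 8, Kwame 0.
Noah and Diego advance.
Runoff: Noah is preferred to Diego by 10 voters; Diego by 8.
Noah wins the runoff.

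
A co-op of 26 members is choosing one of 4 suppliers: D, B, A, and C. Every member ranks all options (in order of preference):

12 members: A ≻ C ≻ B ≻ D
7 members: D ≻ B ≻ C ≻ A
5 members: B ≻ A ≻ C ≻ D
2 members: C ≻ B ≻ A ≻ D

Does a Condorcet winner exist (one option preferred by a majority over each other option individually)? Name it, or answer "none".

none

Checking pairwise contests:
B beats D 19–7.
C beats B 14–12.
B beats A 14–12.
A beats C 17–9.
Every option loses at least one head-to-head, so there is no Condorcet winner.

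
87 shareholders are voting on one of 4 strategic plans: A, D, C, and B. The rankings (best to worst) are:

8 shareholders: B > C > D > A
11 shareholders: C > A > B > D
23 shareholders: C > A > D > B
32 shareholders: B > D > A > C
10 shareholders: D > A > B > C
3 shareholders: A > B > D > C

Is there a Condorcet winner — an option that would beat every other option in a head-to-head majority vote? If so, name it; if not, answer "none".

none

Checking pairwise contests:
D beats A 50–37.
B beats D 54–33.
A beats C 45–42.
A beats B 47–40.
Every option loses at least one head-to-head, so there is no Condorcet winner.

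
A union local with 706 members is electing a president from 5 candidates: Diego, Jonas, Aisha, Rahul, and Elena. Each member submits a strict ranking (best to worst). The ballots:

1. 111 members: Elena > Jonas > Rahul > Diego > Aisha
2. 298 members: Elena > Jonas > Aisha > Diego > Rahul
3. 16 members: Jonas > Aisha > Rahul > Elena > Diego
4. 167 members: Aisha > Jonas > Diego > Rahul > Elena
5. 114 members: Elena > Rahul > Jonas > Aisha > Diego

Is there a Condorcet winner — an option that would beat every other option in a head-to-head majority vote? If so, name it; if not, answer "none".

Elena vs Diego: 539–167 for Elena.
Elena vs Jonas: 523–183 for Elena.
Elena vs Aisha: 523–183 for Elena.
Elena vs Rahul: 523–183 for Elena.
Elena beats every other option head-to-head.

Elena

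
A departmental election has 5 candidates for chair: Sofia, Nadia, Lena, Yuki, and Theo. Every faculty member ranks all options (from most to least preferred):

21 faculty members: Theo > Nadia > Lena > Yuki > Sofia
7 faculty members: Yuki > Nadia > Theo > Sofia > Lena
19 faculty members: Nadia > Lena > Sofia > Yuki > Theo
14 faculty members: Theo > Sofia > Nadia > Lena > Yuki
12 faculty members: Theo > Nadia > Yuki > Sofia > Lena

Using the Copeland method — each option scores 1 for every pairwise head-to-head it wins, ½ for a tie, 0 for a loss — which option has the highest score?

Theo

Sofia: loses to Nadia, Lena, Yuki, and Theo → score 0.
Nadia: beats Sofia, Lena, and Yuki; loses to Theo → score 3.
Lena: beats Sofia and Yuki; loses to Nadia and Theo → score 2.
Yuki: beats Sofia; loses to Nadia, Lena, and Theo → score 1.
Theo: beats Sofia, Nadia, Lena, and Yuki → score 4.
Theo has the best pairwise record.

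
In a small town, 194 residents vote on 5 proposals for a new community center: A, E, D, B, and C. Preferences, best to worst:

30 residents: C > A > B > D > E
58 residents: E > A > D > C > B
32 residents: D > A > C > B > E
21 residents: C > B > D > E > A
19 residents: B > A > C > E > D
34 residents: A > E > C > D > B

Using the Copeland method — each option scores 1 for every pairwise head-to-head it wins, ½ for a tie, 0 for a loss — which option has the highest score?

A

A: beats E, D, B, and C → score 4.
E: beats D; loses to A, B, and C → score 1.
D: beats B; loses to A, E, and C → score 1.
B: beats E; loses to A, D, and C → score 1.
C: beats E, D, and B; loses to A → score 3.
A has the best pairwise record.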